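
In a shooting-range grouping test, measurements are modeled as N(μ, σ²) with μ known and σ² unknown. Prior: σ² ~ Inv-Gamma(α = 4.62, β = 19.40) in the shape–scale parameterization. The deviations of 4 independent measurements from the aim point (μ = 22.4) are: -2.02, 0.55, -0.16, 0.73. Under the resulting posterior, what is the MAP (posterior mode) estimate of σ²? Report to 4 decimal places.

2.8702

With known mean μ and an Inverse-Gamma(α, β) prior on σ², the Normal likelihood is conjugate: posterior is Inv-Gamma(α + n/2, β + Σ(xᵢ−μ)²/2).
Σ(xᵢ−μ)² = (-2.02)² + (0.55)² + (-0.16)² + (0.73)² = 4.9414.
Posterior: Inv-Gamma(4.62 + 4/2, 19.40 + 4.9414/2) = Inv-Gamma(6.62, 21.87070).
Mode = β/(α+1) = 21.87070/7.62 = 2.8702.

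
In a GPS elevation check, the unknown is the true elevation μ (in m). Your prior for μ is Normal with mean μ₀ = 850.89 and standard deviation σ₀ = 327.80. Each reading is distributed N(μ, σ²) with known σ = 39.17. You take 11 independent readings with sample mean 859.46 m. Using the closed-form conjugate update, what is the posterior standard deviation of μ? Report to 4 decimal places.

For Normal data with known variance σ², a Normal(μ₀, σ₀²) prior on μ is conjugate. Posterior precision = 1/σ₀² + n/σ²; posterior mean is the precision-weighted average of μ₀ and x̄.
σ₀² = 327.80² = 107452.84, σ² = 39.17² = 1534.2889; σ² + n·σ₀² = 1534.2889 + 11·107452.84 = 1183515.5289.
Posterior precision = 1/σ₀² + n/σ² = 1/107452.84 + 11/1534.2889 = (σ² + n·σ₀²)/(σ₀²σ²) = 1183515.5289/(107452.84·1534.2889); posterior variance σₙ² = σ₀²σ²/(σ² + n·σ₀²) = 107452.84·1534.2889/1183515.5289 = 139.299989.
Posterior SD = √σₙ² = √(107452.84·1534.2889/1183515.5289) = 11.8025.

11.8025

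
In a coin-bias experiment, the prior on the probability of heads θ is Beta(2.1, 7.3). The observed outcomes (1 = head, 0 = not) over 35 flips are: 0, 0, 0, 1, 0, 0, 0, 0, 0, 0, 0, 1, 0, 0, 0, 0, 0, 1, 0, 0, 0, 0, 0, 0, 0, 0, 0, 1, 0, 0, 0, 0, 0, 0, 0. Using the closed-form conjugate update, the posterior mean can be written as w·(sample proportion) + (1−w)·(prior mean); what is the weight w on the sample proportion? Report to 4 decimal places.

The Beta prior is conjugate to a Binomial/Bernoulli likelihood; the update adds successes to α and failures to β.
Posterior mean = (α₀+k)/(α₀+β₀+n) = [n/(α₀+β₀+n)]·(k/n) + [(α₀+β₀)/(α₀+β₀+n)]·α₀/(α₀+β₀), so only n and the prior enter the weight.
The weight on the data is w = n/(α₀+β₀+n) = 35/(2.1+7.3+35) = 35/44.4 = 0.7883.

0.7883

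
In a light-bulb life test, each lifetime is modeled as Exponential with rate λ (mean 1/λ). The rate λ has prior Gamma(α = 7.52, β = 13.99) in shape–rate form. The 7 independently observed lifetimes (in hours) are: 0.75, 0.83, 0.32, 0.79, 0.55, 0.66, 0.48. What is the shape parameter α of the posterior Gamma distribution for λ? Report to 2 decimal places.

With a Gamma(shape α, rate β) prior on the exponential rate λ, the posterior after n observations with total T = Σxᵢ is Gamma(α+n, β+T).
Sum of observations T = 4.38 hours; n = 7.
Posterior: Gamma(7.52+7, 13.99+4.38) = Gamma(14.52, 18.37).
Posterior α = 14.52.

14.52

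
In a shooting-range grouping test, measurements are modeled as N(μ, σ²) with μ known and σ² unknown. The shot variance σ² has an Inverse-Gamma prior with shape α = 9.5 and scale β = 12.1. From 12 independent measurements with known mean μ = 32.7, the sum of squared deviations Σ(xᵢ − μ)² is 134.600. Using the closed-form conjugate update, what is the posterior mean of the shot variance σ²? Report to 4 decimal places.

With known mean μ and an Inverse-Gamma(α, β) prior on σ², the Normal likelihood is conjugate: posterior is Inv-Gamma(α + n/2, β + Σ(xᵢ−μ)²/2).
Posterior: Inv-Gamma(9.5 + 12/2, 12.1 + 134.600/2) = Inv-Gamma(15.50, 79.4000).
E[σ²|data] = β/(α−1) = 79.4000/14.50 = 5.4759.

5.4759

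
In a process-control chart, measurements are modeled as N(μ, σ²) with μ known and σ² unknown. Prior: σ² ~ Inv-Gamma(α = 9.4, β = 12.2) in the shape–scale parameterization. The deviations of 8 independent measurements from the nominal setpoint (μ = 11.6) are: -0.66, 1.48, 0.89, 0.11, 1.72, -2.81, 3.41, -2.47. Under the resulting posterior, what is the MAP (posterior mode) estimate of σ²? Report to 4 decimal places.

With known mean μ and an Inverse-Gamma(α, β) prior on σ², the Normal likelihood is conjugate: posterior is Inv-Gamma(α + n/2, β + Σ(xᵢ−μ)²/2).
Σ(xᵢ−μ)² = (-0.66)² + (1.48)² + (0.89)² + (0.11)² + (1.72)² + (-2.81)² + (3.41)² + (-2.47)² = 32.0137.
Posterior: Inv-Gamma(9.4 + 8/2, 12.2 + 32.0137/2) = Inv-Gamma(13.40, 28.20685).
Mode = β/(α+1) = 28.20685/14.40 = 1.9588.

1.9588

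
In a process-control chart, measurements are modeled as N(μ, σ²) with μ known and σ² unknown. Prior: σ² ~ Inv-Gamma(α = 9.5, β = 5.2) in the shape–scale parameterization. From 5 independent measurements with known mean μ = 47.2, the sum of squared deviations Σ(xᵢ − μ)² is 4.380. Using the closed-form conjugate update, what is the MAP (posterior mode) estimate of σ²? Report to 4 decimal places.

With known mean μ and an Inverse-Gamma(α, β) prior on σ², the Normal likelihood is conjugate: posterior is Inv-Gamma(α + n/2, β + Σ(xᵢ−μ)²/2).
Posterior: Inv-Gamma(9.5 + 5/2, 5.2 + 4.380/2) = Inv-Gamma(12.00, 7.3900).
Mode = β/(α+1) = 7.3900/13.00 = 0.5685.

0.5685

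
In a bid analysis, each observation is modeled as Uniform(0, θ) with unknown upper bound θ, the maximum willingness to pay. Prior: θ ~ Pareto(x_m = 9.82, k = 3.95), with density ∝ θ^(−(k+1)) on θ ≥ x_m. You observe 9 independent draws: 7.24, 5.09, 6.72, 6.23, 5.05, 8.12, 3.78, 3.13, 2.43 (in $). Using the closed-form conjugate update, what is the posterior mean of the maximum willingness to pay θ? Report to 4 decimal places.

A Pareto(scale x_m, shape k) prior on the upper bound θ of Uniform(0, θ) is conjugate: posterior is Pareto(max(x_m, max xᵢ), k + n).
Sample maximum = 8.12; prior scale x_m = 9.82 → posterior scale = max = 9.82.
Posterior shape = 3.95 + 9 = 12.95.
E[θ|data] = k·x_m/(k−1) = 12.95·9.82/11.95 = 10.6418.

10.6418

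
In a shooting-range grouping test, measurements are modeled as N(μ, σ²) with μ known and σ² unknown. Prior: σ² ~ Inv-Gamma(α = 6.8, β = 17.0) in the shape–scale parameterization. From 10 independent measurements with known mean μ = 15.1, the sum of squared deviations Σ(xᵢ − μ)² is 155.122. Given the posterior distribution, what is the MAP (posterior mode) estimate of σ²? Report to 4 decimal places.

With known mean μ and an Inverse-Gamma(α, β) prior on σ², the Normal likelihood is conjugate: posterior is Inv-Gamma(α + n/2, β + Σ(xᵢ−μ)²/2).
Posterior: Inv-Gamma(6.8 + 10/2, 17.0 + 155.122/2) = Inv-Gamma(11.80, 94.5610).
Mode = β/(α+1) = 94.5610/12.80 = 7.3876.

7.3876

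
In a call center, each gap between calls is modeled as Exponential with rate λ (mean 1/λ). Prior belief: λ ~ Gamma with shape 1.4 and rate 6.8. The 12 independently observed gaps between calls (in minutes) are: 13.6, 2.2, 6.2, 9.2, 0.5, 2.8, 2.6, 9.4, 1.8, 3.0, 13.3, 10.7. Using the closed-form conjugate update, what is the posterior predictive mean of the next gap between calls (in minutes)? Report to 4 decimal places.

6.6210

With a Gamma(shape α, rate β) prior on the exponential rate λ, the posterior after n observations with total T = Σxᵢ is Gamma(α+n, β+T).
Sum of observations T = 75.3 minutes; n = 12.
Posterior: Gamma(1.4+12, 6.8+75.3) = Gamma(13.4, 82.1).
The predictive distribution for the next observation is Lomax; its mean is β/(α−1) = 82.1/12.4 = 6.6210.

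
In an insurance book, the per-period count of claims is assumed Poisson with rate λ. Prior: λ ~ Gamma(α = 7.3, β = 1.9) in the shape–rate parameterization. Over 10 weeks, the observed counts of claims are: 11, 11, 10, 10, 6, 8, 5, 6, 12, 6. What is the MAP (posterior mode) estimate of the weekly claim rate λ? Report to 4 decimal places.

With a Gamma(shape α, rate β) prior, the Poisson likelihood is conjugate: the posterior is Gamma(α + ΣXᵢ, β + n).
Sum of counts S = 85 over n = 10 weeks.
Posterior: Gamma(α+S, β+n) = Gamma(7.3+85, 1.9+10) = Gamma(92.3, 11.9).
Mode of Gamma(α,β) for α≥1 is (α−1)/β = 91.3/11.9 = 7.6723.

7.6723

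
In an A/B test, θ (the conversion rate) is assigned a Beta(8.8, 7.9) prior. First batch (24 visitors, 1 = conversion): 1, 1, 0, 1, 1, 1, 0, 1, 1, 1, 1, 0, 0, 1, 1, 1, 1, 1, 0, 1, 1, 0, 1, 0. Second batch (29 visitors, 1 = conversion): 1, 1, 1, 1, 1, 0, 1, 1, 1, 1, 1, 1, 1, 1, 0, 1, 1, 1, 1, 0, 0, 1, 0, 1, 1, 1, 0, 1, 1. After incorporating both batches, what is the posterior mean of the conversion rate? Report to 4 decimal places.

The Beta prior is conjugate to a Binomial/Bernoulli likelihood; the update adds successes to α and failures to β.
After batch 1: Beta(8.8+17, 7.9+7) = Beta(25.8, 14.9).
After batch 2: Beta(25.8+23, 14.9+6) = Beta(48.8, 20.9).
Posterior mean = α/(α+β) = 48.8/69.7 = 0.7001.

0.7001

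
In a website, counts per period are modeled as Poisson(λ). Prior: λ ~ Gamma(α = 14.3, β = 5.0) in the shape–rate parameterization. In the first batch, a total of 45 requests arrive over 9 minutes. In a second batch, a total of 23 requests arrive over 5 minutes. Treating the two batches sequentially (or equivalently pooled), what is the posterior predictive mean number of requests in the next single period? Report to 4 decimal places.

4.3316

With a Gamma(shape α, rate β) prior, the Poisson likelihood is conjugate: the posterior is Gamma(α + ΣXᵢ, β + n).
After batch 1: Gamma(α+S, β+n) = Gamma(14.3+45, 5.0+9) = Gamma(59.3, 14.0).
After batch 2: Gamma(α+S, β+n) = Gamma(59.3+23, 14.0+5) = Gamma(82.3, 19.0).
The predictive distribution for one future period is NegBinom with mean α/β = 4.3316.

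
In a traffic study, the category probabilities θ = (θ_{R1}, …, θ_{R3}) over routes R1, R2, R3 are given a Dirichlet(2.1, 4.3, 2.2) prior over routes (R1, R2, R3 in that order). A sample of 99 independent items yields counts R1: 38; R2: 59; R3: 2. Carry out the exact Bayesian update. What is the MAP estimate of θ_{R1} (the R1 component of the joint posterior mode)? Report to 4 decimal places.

0.3738

The Dirichlet prior is conjugate to the Multinomial likelihood: each posterior αⱼ = prior αⱼ + observed count nⱼ.
Posterior concentration: (40.1, 63.3, 4.2), total = 107.6.
Joint mode component: (α_{R1}−1)/(Σα−K) = 39.1/104.6 = 0.3738.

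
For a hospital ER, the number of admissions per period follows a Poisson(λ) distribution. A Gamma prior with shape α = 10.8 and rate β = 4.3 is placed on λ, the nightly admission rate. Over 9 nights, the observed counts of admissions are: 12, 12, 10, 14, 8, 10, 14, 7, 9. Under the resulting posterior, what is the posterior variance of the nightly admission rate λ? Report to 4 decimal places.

With a Gamma(shape α, rate β) prior, the Poisson likelihood is conjugate: the posterior is Gamma(α + ΣXᵢ, β + n).
Sum of counts S = 96 over n = 9 nights.
Posterior: Gamma(α+S, β+n) = Gamma(10.8+96, 4.3+9) = Gamma(106.8, 13.3).
Var = α/β² = 106.8/13.3² = 0.6038.

0.6038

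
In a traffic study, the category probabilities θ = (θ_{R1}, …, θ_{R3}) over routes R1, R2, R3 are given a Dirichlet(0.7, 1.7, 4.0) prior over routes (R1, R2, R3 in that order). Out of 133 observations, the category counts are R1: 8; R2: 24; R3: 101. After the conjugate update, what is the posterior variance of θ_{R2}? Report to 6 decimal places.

0.001071

The Dirichlet prior is conjugate to the Multinomial likelihood: each posterior αⱼ = prior αⱼ + observed count nⱼ.
Posterior concentration: (8.7, 25.7, 105.0), total = 139.4.
Var[θ_j] = α_j(Σα−α_j)/((Σα)²(Σα+1)) = 25.7·113.7/(139.4²·140.4) = 0.001071.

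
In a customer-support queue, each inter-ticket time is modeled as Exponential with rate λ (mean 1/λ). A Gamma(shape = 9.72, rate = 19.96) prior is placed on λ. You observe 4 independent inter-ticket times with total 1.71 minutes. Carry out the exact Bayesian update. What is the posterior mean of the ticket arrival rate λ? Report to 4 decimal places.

With a Gamma(shape α, rate β) prior on the exponential rate λ, the posterior after n observations with total T = Σxᵢ is Gamma(α+n, β+T).
Posterior: Gamma(9.72+4, 19.96+1.71) = Gamma(13.72, 21.67).
Posterior mean of λ = α/β = 13.72/21.67 = 0.6331.

0.6331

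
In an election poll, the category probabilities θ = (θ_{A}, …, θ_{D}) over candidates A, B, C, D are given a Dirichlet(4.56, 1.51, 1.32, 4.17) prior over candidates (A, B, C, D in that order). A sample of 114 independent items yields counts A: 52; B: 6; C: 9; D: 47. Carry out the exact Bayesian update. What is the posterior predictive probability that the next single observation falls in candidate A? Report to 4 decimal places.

0.4505

The Dirichlet prior is conjugate to the Multinomial likelihood: each posterior αⱼ = prior αⱼ + observed count nⱼ.
Posterior concentration: (56.56, 7.51, 10.32, 51.17), total = 125.56.
P(next = A | data) = α_{A}/Σα = 0.4505.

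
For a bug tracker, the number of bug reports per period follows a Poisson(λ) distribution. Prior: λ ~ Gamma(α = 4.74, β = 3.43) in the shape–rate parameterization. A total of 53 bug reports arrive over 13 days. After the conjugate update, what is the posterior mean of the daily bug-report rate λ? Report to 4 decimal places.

3.5143

With a Gamma(shape α, rate β) prior, the Poisson likelihood is conjugate: the posterior is Gamma(α + ΣXᵢ, β + n).
Posterior: Gamma(α+S, β+n) = Gamma(4.74+53, 3.43+13) = Gamma(57.74, 16.43).
Posterior mean = α/β = 57.74/16.43 = 3.5143.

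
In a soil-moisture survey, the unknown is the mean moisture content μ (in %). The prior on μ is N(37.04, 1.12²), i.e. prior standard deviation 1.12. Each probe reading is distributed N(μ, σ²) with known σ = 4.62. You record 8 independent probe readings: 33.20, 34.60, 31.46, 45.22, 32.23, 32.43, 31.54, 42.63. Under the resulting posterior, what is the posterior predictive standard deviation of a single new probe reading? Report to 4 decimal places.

For Normal data with known variance σ², a Normal(μ₀, σ₀²) prior on μ is conjugate. Posterior precision = 1/σ₀² + n/σ²; posterior mean is the precision-weighted average of μ₀ and x̄.
σ₀² = 1.12² = 1.2544, σ² = 4.62² = 21.3444; σ² + n·σ₀² = 21.3444 + 8·1.2544 = 31.3796.
Posterior precision = 1/σ₀² + n/σ² = 1/1.2544 + 8/21.3444 = (σ² + n·σ₀²)/(σ₀²σ²) = 31.3796/(1.2544·21.3444); posterior variance σₙ² = σ₀²σ²/(σ² + n·σ₀²) = 1.2544·21.3444/31.3796 = 0.853243.
Predictive variance for one new observation = σₙ² + σ² = 1.2544·21.3444/31.3796 + 21.3444 = σ²·(σ₀² + 31.3796)/31.3796 = 21.3444·32.634/31.3796 = 22.197643; SD = √(21.3444·32.634/31.3796) = 4.7114.

4.7114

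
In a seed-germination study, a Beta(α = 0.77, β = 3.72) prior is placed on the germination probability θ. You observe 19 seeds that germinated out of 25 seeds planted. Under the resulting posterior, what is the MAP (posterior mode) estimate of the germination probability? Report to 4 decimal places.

The Beta prior is conjugate to a Binomial/Bernoulli likelihood; the update adds successes to α and failures to β.
Posterior: Beta(α+k, β+n−k) = Beta(0.77+19, 3.72+6) = Beta(19.77, 9.72).
Mode of Beta(a,b) for a,b>1 is (a−1)/(a+b−2) = 18.77/27.49 = 0.6828.

0.6828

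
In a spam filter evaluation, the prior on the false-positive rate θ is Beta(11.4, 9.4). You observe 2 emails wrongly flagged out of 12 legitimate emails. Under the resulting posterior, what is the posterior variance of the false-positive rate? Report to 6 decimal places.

0.007149

The Beta prior is conjugate to a Binomial/Bernoulli likelihood; the update adds successes to α and failures to β.
Posterior: Beta(α+k, β+n−k) = Beta(11.4+2, 9.4+10) = Beta(13.4, 19.4).
Var = αβ/((α+β)²(α+β+1)) = 13.4·19.4/(32.8²·33.8) = 0.007149.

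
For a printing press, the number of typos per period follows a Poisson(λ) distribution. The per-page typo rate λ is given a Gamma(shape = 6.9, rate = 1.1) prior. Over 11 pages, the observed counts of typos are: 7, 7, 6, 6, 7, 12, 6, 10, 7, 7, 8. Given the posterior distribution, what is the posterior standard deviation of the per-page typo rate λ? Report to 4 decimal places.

With a Gamma(shape α, rate β) prior, the Poisson likelihood is conjugate: the posterior is Gamma(α + ΣXᵢ, β + n).
Sum of counts S = 83 over n = 11 pages.
Posterior: Gamma(α+S, β+n) = Gamma(6.9+83, 1.1+11) = Gamma(89.9, 12.1).
SD = √α/β = √89.9/12.1 = 0.7836.

0.7836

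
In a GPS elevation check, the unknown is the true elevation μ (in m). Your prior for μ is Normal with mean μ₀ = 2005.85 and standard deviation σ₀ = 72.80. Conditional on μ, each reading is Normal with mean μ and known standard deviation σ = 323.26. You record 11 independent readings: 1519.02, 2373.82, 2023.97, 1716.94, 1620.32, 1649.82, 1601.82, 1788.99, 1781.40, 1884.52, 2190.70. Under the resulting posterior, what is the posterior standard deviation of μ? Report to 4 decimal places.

58.3260

For Normal data with known variance σ², a Normal(μ₀, σ₀²) prior on μ is conjugate. Posterior precision = 1/σ₀² + n/σ²; posterior mean is the precision-weighted average of μ₀ and x̄.
σ₀² = 72.80² = 5299.84, σ² = 323.26² = 104497.0276; σ² + n·σ₀² = 104497.0276 + 11·5299.84 = 162795.2676.
Posterior precision = 1/σ₀² + n/σ² = 1/5299.84 + 11/104497.0276 = (σ² + n·σ₀²)/(σ₀²σ²) = 162795.2676/(5299.84·104497.0276); posterior variance σₙ² = σ₀²σ²/(σ² + n·σ₀²) = 5299.84·104497.0276/162795.2676 = 3401.926450.
Posterior SD = √σₙ² = √(5299.84·104497.0276/162795.2676) = 58.3260.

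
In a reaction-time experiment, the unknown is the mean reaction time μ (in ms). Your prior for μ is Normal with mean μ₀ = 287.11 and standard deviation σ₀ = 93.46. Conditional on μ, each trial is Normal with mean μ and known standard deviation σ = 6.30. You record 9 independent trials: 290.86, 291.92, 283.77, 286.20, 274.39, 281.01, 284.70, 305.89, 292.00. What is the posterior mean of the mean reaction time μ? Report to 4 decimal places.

287.8596

For Normal data with known variance σ², a Normal(μ₀, σ₀²) prior on μ is conjugate. Posterior precision = 1/σ₀² + n/σ²; posterior mean is the precision-weighted average of μ₀ and x̄.
Σxᵢ = 290.86 + 291.92 + 283.77 + 286.20 + 274.39 + 281.01 + 284.70 + 305.89 + 292.00 = 2590.74, so n·x̄ = 2590.74.
σ₀² = 93.46² = 8734.7716, σ² = 6.30² = 39.69; σ² + n·σ₀² = 39.69 + 9·8734.7716 = 78652.6344.
Posterior mean = (μ₀/σ₀² + n·x̄/σ²)/(1/σ₀² + n/σ²) = (σ²·μ₀ + σ₀²·n·x̄)/(σ² + n·σ₀²) = (39.69·287.11 + 8734.7716·2590.74)/78652.6344 = 22640917.570884/78652.6344 = 287.8596.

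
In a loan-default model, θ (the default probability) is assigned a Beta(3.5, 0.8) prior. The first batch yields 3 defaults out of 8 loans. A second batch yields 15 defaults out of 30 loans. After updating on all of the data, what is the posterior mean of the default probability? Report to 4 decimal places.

The Beta prior is conjugate to a Binomial/Bernoulli likelihood; the update adds successes to α and failures to β.
After batch 1: Beta(3.5+3, 0.8+5) = Beta(6.5, 5.8).
After batch 2: Beta(6.5+15, 5.8+15) = Beta(21.5, 20.8).
Posterior mean = α/(α+β) = 21.5/42.3 = 0.5083.

0.5083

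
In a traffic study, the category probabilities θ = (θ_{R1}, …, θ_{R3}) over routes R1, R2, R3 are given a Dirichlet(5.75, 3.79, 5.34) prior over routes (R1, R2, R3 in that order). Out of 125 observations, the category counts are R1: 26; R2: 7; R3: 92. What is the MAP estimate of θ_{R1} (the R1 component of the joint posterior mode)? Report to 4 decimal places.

0.2246

The Dirichlet prior is conjugate to the Multinomial likelihood: each posterior αⱼ = prior αⱼ + observed count nⱼ.
Posterior concentration: (31.75, 10.79, 97.34), total = 139.88.
Joint mode component: (α_{R1}−1)/(Σα−K) = 30.75/136.88 = 0.2246.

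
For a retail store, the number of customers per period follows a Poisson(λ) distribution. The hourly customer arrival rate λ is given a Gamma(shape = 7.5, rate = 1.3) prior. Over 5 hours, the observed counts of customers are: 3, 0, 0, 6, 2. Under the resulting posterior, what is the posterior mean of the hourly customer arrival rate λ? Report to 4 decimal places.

With a Gamma(shape α, rate β) prior, the Poisson likelihood is conjugate: the posterior is Gamma(α + ΣXᵢ, β + n).
Sum of counts S = 11 over n = 5 hours.
Posterior: Gamma(α+S, β+n) = Gamma(7.5+11, 1.3+5) = Gamma(18.5, 6.3).
Posterior mean = α/β = 18.5/6.3 = 2.9365.

2.9365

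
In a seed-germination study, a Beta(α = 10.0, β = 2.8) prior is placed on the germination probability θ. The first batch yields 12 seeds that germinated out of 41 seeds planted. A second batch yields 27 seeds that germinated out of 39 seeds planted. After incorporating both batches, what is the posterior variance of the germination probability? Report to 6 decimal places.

The Beta prior is conjugate to a Binomial/Bernoulli likelihood; the update adds successes to α and failures to β.
After batch 1: Beta(10.0+12, 2.8+29) = Beta(22.0, 31.8).
After batch 2: Beta(22.0+27, 31.8+12) = Beta(49.0, 43.8).
Var = αβ/((α+β)²(α+β+1)) = 49.0·43.8/(92.8²·93.8) = 0.002657.

0.002657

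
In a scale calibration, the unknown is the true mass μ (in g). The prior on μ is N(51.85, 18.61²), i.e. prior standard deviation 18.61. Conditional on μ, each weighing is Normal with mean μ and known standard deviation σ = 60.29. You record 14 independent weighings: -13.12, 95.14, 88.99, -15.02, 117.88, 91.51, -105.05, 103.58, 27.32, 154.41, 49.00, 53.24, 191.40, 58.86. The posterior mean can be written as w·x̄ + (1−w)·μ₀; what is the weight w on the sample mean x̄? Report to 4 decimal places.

For Normal data with known variance σ², a Normal(μ₀, σ₀²) prior on μ is conjugate. Posterior precision = 1/σ₀² + n/σ²; posterior mean is the precision-weighted average of μ₀ and x̄.
σ₀² = 18.61² = 346.3321, σ² = 60.29² = 3634.8841. Prior precision 1/σ₀² = 1/346.3321; data precision n/σ² = 14/3634.8841.
w = (n/σ²)/(1/σ₀² + n/σ²) = n·σ₀²/(σ² + n·σ₀²) = 14·346.3321/(3634.8841 + 14·346.3321) = 4848.6494/8483.5335 = 0.5715.

0.5715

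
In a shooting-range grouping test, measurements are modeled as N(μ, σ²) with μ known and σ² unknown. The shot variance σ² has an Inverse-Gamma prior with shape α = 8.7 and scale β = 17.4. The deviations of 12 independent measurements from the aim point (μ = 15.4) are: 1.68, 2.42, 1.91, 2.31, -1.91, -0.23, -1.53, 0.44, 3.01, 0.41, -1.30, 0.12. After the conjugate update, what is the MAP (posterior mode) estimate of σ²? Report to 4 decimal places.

With known mean μ and an Inverse-Gamma(α, β) prior on σ², the Normal likelihood is conjugate: posterior is Inv-Gamma(α + n/2, β + Σ(xᵢ−μ)²/2).
Σ(xᵢ−μ)² = (1.68)² + (2.42)² + (1.91)² + (2.31)² + (-1.91)² + (-0.23)² + (-1.53)² + (0.44)² + (3.01)² + (0.41)² + (-1.30)² + (0.12)² = 34.8311.
Posterior: Inv-Gamma(8.7 + 12/2, 17.4 + 34.8311/2) = Inv-Gamma(14.70, 34.81555).
Mode = β/(α+1) = 34.81555/15.70 = 2.2176.

2.2176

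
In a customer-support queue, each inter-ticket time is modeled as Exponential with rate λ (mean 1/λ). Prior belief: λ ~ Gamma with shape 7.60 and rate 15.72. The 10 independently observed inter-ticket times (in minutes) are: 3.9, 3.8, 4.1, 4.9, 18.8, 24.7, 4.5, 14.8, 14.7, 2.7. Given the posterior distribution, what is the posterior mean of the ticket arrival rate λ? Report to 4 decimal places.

0.1563

With a Gamma(shape α, rate β) prior on the exponential rate λ, the posterior after n observations with total T = Σxᵢ is Gamma(α+n, β+T).
Sum of observations T = 96.9 minutes; n = 10.
Posterior: Gamma(7.60+10, 15.72+96.9) = Gamma(17.60, 112.62).
Posterior mean of λ = α/β = 17.60/112.62 = 0.1563.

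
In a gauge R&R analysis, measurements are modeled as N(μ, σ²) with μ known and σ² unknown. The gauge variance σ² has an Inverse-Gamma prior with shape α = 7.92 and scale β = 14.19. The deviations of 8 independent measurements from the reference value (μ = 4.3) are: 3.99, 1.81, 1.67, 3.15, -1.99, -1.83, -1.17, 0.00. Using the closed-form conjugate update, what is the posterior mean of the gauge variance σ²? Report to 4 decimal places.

3.1578

With known mean μ and an Inverse-Gamma(α, β) prior on σ², the Normal likelihood is conjugate: posterior is Inv-Gamma(α + n/2, β + Σ(xᵢ−μ)²/2).
Σ(xᵢ−μ)² = (3.99)² + (1.81)² + (1.67)² + (3.15)² + (-1.99)² + (-1.83)² + (-1.17)² + (0.00)² = 40.5855.
Posterior: Inv-Gamma(7.92 + 8/2, 14.19 + 40.5855/2) = Inv-Gamma(11.92, 34.48275).
E[σ²|data] = β/(α−1) = 34.48275/10.92 = 3.1578.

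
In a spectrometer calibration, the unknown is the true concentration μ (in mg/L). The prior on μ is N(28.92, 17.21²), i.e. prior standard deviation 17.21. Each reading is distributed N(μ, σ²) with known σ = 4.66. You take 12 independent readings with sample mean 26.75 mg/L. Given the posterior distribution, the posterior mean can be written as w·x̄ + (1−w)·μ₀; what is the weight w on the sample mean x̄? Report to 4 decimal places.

0.9939

For Normal data with known variance σ², a Normal(μ₀, σ₀²) prior on μ is conjugate. Posterior precision = 1/σ₀² + n/σ²; posterior mean is the precision-weighted average of μ₀ and x̄.
σ₀² = 17.21² = 296.1841, σ² = 4.66² = 21.7156. Prior precision 1/σ₀² = 1/296.1841; data precision n/σ² = 12/21.7156.
w = (n/σ²)/(1/σ₀² + n/σ²) = n·σ₀²/(σ² + n·σ₀²) = 12·296.1841/(21.7156 + 12·296.1841) = 3554.2092/3575.9248 = 0.9939.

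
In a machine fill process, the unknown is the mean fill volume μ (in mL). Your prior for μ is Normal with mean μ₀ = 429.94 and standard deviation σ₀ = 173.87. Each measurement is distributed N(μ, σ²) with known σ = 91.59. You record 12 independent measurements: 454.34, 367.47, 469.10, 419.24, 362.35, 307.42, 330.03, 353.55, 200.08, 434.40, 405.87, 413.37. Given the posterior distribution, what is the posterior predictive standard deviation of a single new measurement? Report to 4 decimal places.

For Normal data with known variance σ², a Normal(μ₀, σ₀²) prior on μ is conjugate. Posterior precision = 1/σ₀² + n/σ²; posterior mean is the precision-weighted average of μ₀ and x̄.
σ₀² = 173.87² = 30230.7769, σ² = 91.59² = 8388.7281; σ² + n·σ₀² = 8388.7281 + 12·30230.7769 = 371158.0509.
Posterior precision = 1/σ₀² + n/σ² = 1/30230.7769 + 12/8388.7281 = (σ² + n·σ₀²)/(σ₀²σ²) = 371158.0509/(30230.7769·8388.7281); posterior variance σₙ² = σ₀²σ²/(σ² + n·σ₀²) = 30230.7769·8388.7281/371158.0509 = 683.260856.
Predictive variance for one new observation = σₙ² + σ² = 30230.7769·8388.7281/371158.0509 + 8388.7281 = σ²·(σ₀² + 371158.0509)/371158.0509 = 8388.7281·401388.8278/371158.0509 = 9071.988956; SD = √(8388.7281·401388.8278/371158.0509) = 95.2470.

95.2470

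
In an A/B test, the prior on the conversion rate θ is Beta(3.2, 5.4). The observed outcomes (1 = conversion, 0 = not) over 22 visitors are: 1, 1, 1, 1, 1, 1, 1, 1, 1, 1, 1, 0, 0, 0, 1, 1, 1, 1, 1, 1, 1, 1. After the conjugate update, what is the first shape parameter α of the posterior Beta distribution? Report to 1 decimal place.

22.2

The Beta prior is conjugate to a Binomial/Bernoulli likelihood; the update adds successes to α and failures to β.
Posterior: Beta(α+k, β+n−k) = Beta(3.2+19, 5.4+3) = Beta(22.2, 8.4).
Posterior α = 22.2.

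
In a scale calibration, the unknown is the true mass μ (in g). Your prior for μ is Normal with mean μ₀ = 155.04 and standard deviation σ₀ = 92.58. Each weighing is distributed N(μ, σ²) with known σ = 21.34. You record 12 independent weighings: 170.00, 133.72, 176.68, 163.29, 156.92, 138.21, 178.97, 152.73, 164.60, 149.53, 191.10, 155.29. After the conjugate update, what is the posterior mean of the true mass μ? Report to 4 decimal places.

160.8941

For Normal data with known variance σ², a Normal(μ₀, σ₀²) prior on μ is conjugate. Posterior precision = 1/σ₀² + n/σ²; posterior mean is the precision-weighted average of μ₀ and x̄.
Σxᵢ = 170.00 + 133.72 + 176.68 + 163.29 + 156.92 + 138.21 + 178.97 + 152.73 + 164.60 + 149.53 + 191.10 + 155.29 = 1931.04, so n·x̄ = 1931.04.
σ₀² = 92.58² = 8571.0564, σ² = 21.34² = 455.3956; σ² + n·σ₀² = 455.3956 + 12·8571.0564 = 103308.0724.
Posterior mean = (μ₀/σ₀² + n·x̄/σ²)/(1/σ₀² + n/σ²) = (σ²·μ₀ + σ₀²·n·x̄)/(σ² + n·σ₀²) = (455.3956·155.04 + 8571.0564·1931.04)/103308.0724 = 16621657.28448/103308.0724 = 160.8941.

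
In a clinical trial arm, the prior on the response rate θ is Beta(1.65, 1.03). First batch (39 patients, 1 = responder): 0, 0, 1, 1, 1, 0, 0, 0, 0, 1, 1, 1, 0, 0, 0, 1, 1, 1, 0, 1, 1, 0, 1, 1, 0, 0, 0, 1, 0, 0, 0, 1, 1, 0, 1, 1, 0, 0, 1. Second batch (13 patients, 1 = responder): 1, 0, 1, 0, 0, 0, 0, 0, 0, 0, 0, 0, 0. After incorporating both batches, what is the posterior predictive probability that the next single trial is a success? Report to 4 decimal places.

The Beta prior is conjugate to a Binomial/Bernoulli likelihood; the update adds successes to α and failures to β.
After batch 1: Beta(1.65+19, 1.03+20) = Beta(20.65, 21.03).
After batch 2: Beta(20.65+2, 21.03+11) = Beta(22.65, 32.03).
For a single future Bernoulli trial, P(success | data) = α/(α+β) = 0.4142.

0.4142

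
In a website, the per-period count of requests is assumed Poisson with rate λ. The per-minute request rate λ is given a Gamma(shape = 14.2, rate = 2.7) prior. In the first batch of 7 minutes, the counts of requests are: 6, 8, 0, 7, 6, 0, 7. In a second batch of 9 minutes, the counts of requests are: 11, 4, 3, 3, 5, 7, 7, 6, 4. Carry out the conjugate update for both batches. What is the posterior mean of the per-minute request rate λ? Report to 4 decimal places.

With a Gamma(shape α, rate β) prior, the Poisson likelihood is conjugate: the posterior is Gamma(α + ΣXᵢ, β + n).
Batch 1: sum of counts S = 34 over n = 7 minutes.
After batch 1: Gamma(α+S, β+n) = Gamma(14.2+34, 2.7+7) = Gamma(48.2, 9.7).
Batch 2: sum of counts S = 50 over n = 9 minutes.
After batch 2: Gamma(α+S, β+n) = Gamma(48.2+50, 9.7+9) = Gamma(98.2, 18.7).
Posterior mean = α/β = 98.2/18.7 = 5.2513.

5.2513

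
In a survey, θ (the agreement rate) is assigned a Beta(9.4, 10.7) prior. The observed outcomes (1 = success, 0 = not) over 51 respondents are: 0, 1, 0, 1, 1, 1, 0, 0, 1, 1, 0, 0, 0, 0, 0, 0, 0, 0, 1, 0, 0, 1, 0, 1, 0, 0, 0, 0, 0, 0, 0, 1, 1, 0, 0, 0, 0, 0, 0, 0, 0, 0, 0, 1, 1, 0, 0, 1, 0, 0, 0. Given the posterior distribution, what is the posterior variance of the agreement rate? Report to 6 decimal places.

0.003062

The Beta prior is conjugate to a Binomial/Bernoulli likelihood; the update adds successes to α and failures to β.
Posterior: Beta(α+k, β+n−k) = Beta(9.4+14, 10.7+37) = Beta(23.4, 47.7).
Var = αβ/((α+β)²(α+β+1)) = 23.4·47.7/(71.1²·72.1) = 0.003062.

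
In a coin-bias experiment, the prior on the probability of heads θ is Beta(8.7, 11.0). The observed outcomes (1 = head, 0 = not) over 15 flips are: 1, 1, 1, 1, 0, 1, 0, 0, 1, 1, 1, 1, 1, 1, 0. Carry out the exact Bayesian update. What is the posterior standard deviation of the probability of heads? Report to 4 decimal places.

0.0829

The Beta prior is conjugate to a Binomial/Bernoulli likelihood; the update adds successes to α and failures to β.
Posterior: Beta(α+k, β+n−k) = Beta(8.7+11, 11.0+4) = Beta(19.7, 15.0).
Var = αβ/((α+β)²(α+β+1)) = 19.7·15.0/(34.7²·35.7) = 0.00687433; SD = √0.00687433 = 0.0829.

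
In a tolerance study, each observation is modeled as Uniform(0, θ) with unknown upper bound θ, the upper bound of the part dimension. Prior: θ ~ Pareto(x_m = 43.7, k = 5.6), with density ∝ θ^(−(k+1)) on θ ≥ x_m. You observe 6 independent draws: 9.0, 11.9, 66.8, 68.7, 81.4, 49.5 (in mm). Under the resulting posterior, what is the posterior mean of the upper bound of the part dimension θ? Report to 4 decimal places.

A Pareto(scale x_m, shape k) prior on the upper bound θ of Uniform(0, θ) is conjugate: posterior is Pareto(max(x_m, max xᵢ), k + n).
Sample maximum = 81.4; prior scale x_m = 43.7 → posterior scale = max = 81.4.
Posterior shape = 5.6 + 6 = 11.6.
E[θ|data] = k·x_m/(k−1) = 11.6·81.4/10.6 = 89.0792.

89.0792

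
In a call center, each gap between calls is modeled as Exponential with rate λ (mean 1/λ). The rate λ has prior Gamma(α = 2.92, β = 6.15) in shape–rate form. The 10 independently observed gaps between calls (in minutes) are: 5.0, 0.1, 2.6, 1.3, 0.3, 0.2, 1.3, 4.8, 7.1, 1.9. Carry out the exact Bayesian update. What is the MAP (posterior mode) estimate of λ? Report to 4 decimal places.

With a Gamma(shape α, rate β) prior on the exponential rate λ, the posterior after n observations with total T = Σxᵢ is Gamma(α+n, β+T).
Sum of observations T = 24.6 minutes; n = 10.
Posterior: Gamma(2.92+10, 6.15+24.6) = Gamma(12.92, 30.75).
Mode = (α−1)/β = 0.3876.

0.3876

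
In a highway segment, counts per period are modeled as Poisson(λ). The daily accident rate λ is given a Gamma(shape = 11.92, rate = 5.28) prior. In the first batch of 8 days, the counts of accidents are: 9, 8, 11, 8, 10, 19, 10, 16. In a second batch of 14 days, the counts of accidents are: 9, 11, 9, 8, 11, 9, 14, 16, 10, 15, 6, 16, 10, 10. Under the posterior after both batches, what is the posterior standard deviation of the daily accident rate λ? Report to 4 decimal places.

0.5876

With a Gamma(shape α, rate β) prior, the Poisson likelihood is conjugate: the posterior is Gamma(α + ΣXᵢ, β + n).
Batch 1: sum of counts S = 91 over n = 8 days.
After batch 1: Gamma(α+S, β+n) = Gamma(11.92+91, 5.28+8) = Gamma(102.92, 13.28).
Batch 2: sum of counts S = 154 over n = 14 days.
After batch 2: Gamma(α+S, β+n) = Gamma(102.92+154, 13.28+14) = Gamma(256.92, 27.28).
SD = √α/β = √256.92/27.28 = 0.5876.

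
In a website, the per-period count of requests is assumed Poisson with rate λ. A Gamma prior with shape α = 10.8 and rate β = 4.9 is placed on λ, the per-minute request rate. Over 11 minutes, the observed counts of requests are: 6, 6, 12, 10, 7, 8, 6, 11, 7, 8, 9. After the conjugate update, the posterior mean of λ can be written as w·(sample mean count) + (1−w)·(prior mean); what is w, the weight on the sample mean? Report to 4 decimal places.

With a Gamma(shape α, rate β) prior, the Poisson likelihood is conjugate: the posterior is Gamma(α + ΣXᵢ, β + n).
Posterior mean = (α₀+S)/(β₀+n) = [n/(β₀+n)]·(S/n) + [β₀/(β₀+n)]·(α₀/β₀), so only n and β₀ enter the weight.
Weight on data w = n/(β₀+n) = 11/(4.9+11) = 11/15.9 = 0.6918.

0.6918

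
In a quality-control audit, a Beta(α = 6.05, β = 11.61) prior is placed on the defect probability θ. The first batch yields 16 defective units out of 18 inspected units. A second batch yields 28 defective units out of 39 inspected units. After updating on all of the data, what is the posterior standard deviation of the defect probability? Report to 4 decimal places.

The Beta prior is conjugate to a Binomial/Bernoulli likelihood; the update adds successes to α and failures to β.
After batch 1: Beta(6.05+16, 11.61+2) = Beta(22.05, 13.61).
After batch 2: Beta(22.05+28, 13.61+11) = Beta(50.05, 24.61).
Var = αβ/((α+β)²(α+β+1)) = 50.05·24.61/(74.66²·75.66) = 0.00292061; SD = √0.00292061 = 0.0540.

0.0540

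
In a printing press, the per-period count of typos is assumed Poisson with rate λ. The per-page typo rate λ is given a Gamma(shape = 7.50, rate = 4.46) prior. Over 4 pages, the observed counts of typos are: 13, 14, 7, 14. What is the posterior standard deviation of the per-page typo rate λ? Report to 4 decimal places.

0.8806

With a Gamma(shape α, rate β) prior, the Poisson likelihood is conjugate: the posterior is Gamma(α + ΣXᵢ, β + n).
Sum of counts S = 48 over n = 4 pages.
Posterior: Gamma(α+S, β+n) = Gamma(7.50+48, 4.46+4) = Gamma(55.50, 8.46).
SD = √α/β = √55.50/8.46 = 0.8806.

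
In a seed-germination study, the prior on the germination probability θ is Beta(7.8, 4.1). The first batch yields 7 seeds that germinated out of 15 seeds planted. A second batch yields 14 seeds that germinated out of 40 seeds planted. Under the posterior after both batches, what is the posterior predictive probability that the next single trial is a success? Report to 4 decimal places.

0.4305

The Beta prior is conjugate to a Binomial/Bernoulli likelihood; the update adds successes to α and failures to β.
After batch 1: Beta(7.8+7, 4.1+8) = Beta(14.8, 12.1).
After batch 2: Beta(14.8+14, 12.1+26) = Beta(28.8, 38.1).
For a single future Bernoulli trial, P(success | data) = α/(α+β) = 0.4305.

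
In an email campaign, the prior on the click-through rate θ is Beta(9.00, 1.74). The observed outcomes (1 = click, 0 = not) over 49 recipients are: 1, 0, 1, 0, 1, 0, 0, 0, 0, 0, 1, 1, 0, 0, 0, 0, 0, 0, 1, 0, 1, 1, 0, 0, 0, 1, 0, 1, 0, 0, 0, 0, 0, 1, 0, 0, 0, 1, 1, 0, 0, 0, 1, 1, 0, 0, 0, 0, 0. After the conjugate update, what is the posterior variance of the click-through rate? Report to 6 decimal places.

The Beta prior is conjugate to a Binomial/Bernoulli likelihood; the update adds successes to α and failures to β.
Posterior: Beta(α+k, β+n−k) = Beta(9.00+15, 1.74+34) = Beta(24.00, 35.74).
Var = αβ/((α+β)²(α+β+1)) = 24.00·35.74/(59.74²·60.74) = 0.003957.

0.003957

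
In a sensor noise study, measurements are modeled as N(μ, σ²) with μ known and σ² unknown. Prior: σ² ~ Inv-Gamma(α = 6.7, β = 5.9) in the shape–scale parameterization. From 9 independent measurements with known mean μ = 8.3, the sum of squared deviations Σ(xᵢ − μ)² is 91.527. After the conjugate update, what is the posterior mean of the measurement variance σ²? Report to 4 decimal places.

5.0650

With known mean μ and an Inverse-Gamma(α, β) prior on σ², the Normal likelihood is conjugate: posterior is Inv-Gamma(α + n/2, β + Σ(xᵢ−μ)²/2).
Posterior: Inv-Gamma(6.7 + 9/2, 5.9 + 91.527/2) = Inv-Gamma(11.20, 51.6635).
E[σ²|data] = β/(α−1) = 51.6635/10.20 = 5.0650.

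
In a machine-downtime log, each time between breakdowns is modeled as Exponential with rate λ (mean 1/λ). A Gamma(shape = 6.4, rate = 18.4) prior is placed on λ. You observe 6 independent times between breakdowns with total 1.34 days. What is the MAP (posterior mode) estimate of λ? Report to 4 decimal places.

With a Gamma(shape α, rate β) prior on the exponential rate λ, the posterior after n observations with total T = Σxᵢ is Gamma(α+n, β+T).
Posterior: Gamma(6.4+6, 18.4+1.34) = Gamma(12.4, 19.74).
Mode = (α−1)/β = 0.5775.

0.5775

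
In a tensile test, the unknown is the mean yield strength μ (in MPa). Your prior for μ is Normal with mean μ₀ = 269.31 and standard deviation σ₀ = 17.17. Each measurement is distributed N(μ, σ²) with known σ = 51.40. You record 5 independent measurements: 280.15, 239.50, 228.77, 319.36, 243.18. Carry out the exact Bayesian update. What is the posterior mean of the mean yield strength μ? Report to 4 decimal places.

For Normal data with known variance σ², a Normal(μ₀, σ₀²) prior on μ is conjugate. Posterior precision = 1/σ₀² + n/σ²; posterior mean is the precision-weighted average of μ₀ and x̄.
Σxᵢ = 280.15 + 239.50 + 228.77 + 319.36 + 243.18 = 1310.96, so n·x̄ = 1310.96.
σ₀² = 17.17² = 294.8089, σ² = 51.40² = 2641.96; σ² + n·σ₀² = 2641.96 + 5·294.8089 = 4116.0045.
Posterior mean = (μ₀/σ₀² + n·x̄/σ²)/(1/σ₀² + n/σ²) = (σ²·μ₀ + σ₀²·n·x̄)/(σ² + n·σ₀²) = (2641.96·269.31 + 294.8089·1310.96)/4116.0045 = 1097988.923144/4116.0045 = 266.7609.

266.7609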